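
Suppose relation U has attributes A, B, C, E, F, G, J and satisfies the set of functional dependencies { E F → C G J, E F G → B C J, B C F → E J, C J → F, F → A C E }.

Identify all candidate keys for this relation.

{F}; {C, J}

{F}⁺: F→ACE adds A, C, E; EF→CGJ adds G, J; EFG→BCJ adds B → {A, B, C, E, F, G, J}.
{C, J}⁺: CJ→F adds F; F→ACE adds A, E; EF→CGJ adds G; EFG→BCJ adds B → {A, B, C, E, F, G, J}. Minimal: {J}⁺ = {J}; {C}⁺ = {C} — none reach the full schema.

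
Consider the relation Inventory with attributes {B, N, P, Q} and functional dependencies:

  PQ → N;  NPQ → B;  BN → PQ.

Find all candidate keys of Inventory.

(B, N), (P, Q)

{B, N}⁺: BN→PQ adds P, Q → {B, N, P, Q}. Minimal: {N}⁺ = {N}; {B}⁺ = {B} — none reach the full schema.
{P, Q}⁺: PQ→N adds N; NPQ→B adds B → {B, N, P, Q}. Minimal: {Q}⁺ = {Q}; {P}⁺ = {P} — none reach the full schema.
Any other superkey contains one of these as a subset, so there are no further candidate keys.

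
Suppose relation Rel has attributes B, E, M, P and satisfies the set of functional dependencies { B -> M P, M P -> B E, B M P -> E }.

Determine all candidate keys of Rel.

{B}⁺: B→MP adds M, P; MP→BE adds E → {B, E, M, P}.
{M, P}⁺: MP→BE adds B, E → {B, E, M, P}. Minimal: {P}⁺ = {P}; {M}⁺ = {M} — none reach the full schema.
Any other superkey contains one of these as a subset, so there are no further candidate keys.

{B}, {M, P}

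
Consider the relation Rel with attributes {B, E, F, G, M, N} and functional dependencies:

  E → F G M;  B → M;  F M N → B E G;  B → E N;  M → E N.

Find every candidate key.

B, E, M

{B}⁺: B→M adds M; B→EN adds E, N; E→FGM adds F, G → {B, E, F, G, M, N}.
{E}⁺: E→FGM adds F, G, M; M→EN adds N; FMN→BEG adds B → {B, E, F, G, M, N}.
{M}⁺: M→EN adds E, N; E→FGM adds F, G; FMN→BEG adds B → {B, E, F, G, M, N}.
Any other superkey contains one of these as a subset, so there are no further candidate keys.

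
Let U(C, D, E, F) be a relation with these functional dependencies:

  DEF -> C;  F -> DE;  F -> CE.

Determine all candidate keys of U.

{F}

Attribute F never appears on the right-hand side of any dependency, so F must belong to every candidate key.
{F}⁺ = {C, D, E, F}, which is all of the schema, so {F} is the only candidate key.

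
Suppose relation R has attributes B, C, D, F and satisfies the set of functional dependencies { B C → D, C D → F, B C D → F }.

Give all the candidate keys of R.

{B, C}⁺: BC→D adds D; CD→F adds F → {B, C, D, F}. Minimal: {C}⁺ = {C}; {B}⁺ = {B} — none reach the full schema.

BC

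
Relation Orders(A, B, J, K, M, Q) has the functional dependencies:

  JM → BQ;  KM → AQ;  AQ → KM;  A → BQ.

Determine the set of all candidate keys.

Attribute J never appears on the right-hand side of any dependency, so J must belong to every candidate key.
{J}⁺ = {J}, which is not all of the schema, so we must add further attributes.
{A, J}⁺: A→BQ adds B, Q; AQ→KM adds K, M → {A, B, J, K, M, Q}. Minimal: {J}⁺ = {J}; {A}⁺ = {A, B, K, M, Q} — none reach the full schema.
{J, K, M}⁺: JM→BQ adds B, Q; KM→AQ adds A → {A, B, J, K, M, Q}. Minimal: {K, M}⁺ = {A, B, K, M, Q}; {J, M}⁺ = {B, J, M, Q}; {J, K}⁺ = {J, K} — none reach the full schema.
Any other superkey contains one of these as a subset, so there are no further candidate keys.

AJ; JKM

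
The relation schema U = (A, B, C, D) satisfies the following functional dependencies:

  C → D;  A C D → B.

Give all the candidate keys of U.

Attributes A, C never appear on any right-hand side, so every candidate key must contain {A, C}.
{A, C}⁺ = {A, B, C, D}, which is all of the schema, so {A, C} is the only candidate key.

{A, C}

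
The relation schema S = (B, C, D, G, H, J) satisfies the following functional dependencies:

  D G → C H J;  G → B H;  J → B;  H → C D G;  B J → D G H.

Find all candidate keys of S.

{G}⁺: G→BH adds B, H; H→CDG adds C, D; DG→CHJ adds J → {B, C, D, G, H, J}.
{H}⁺: H→CDG adds C, D, G; DG→CHJ adds J; G→BH adds B → {B, C, D, G, H, J}.
{J}⁺: J→B adds B; BJ→DGH adds D, G, H; DG→CHJ adds C → {B, C, D, G, H, J}.
Any other superkey contains one of these as a subset, so there are no further candidate keys.

G, H, J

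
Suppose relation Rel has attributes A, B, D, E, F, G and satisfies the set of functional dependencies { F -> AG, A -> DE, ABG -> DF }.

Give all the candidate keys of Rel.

Attribute B never appears on the right-hand side of any dependency, so B must belong to every candidate key.
{B}⁺ = {B}, which is not all of the schema, so we must add further attributes.
{B, F}⁺: F→AG adds A, G; A→DE adds D, E → {A, B, D, E, F, G}. Minimal: {F}⁺ = {A, D, E, F, G}; {B}⁺ = {B} — none reach the full schema.
{A, B, G}⁺: A→DE adds D, E; ABG→DF adds F → {A, B, D, E, F, G}. Minimal: {B, G}⁺ = {B, G}; {A, G}⁺ = {A, D, E, G}; {A, B}⁺ = {A, B, D, E} — none reach the full schema.
Any other superkey contains one of these as a subset, so there are no further candidate keys.

{B, F}, {A, B, G}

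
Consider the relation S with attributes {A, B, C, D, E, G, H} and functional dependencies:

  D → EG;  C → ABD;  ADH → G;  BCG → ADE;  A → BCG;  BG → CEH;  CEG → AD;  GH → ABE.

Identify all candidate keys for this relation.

{A}, {C}, {B, D}, {B, G}, {D, H}, {G, H}

{A}⁺: A→BCG adds B, C, G; BG→CEH adds E, H; CEG→AD adds D → {A, B, C, D, E, G, H}.
{C}⁺: C→ABD adds A, B, D; A→BCG adds G; BG→CEH adds E, H → {A, B, C, D, E, G, H}.
{B, D}⁺: D→EG adds E, G; BG→CEH adds C, H; CEG→AD adds A → {A, B, C, D, E, G, H}. Minimal: {D}⁺ = {D, E, G}; {B}⁺ = {B} — none reach the full schema.
{B, G}⁺: BG→CEH adds C, E, H; CEG→AD adds A, D → {A, B, C, D, E, G, H}. Minimal: {G}⁺ = {G}; {B}⁺ = {B} — none reach the full schema.
{D, H}⁺: D→EG adds E, G; GH→ABE adds A, B; A→BCG adds C → {A, B, C, D, E, G, H}. Minimal: {H}⁺ = {H}; {D}⁺ = {D, E, G} — none reach the full schema.
{G, H}⁺: GH→ABE adds A, B, E; A→BCG adds C; CEG→AD adds D → {A, B, C, D, E, G, H}. Minimal: {H}⁺ = {H}; {G}⁺ = {G} — none reach the full schema.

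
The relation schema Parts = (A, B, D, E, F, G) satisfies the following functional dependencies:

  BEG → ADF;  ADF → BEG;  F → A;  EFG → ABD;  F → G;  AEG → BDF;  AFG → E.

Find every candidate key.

{F}, {A, E, G}, {B, E, G}

{F}⁺: F→A adds A; F→G adds G; AFG→E adds E; EFG→ABD adds B, D → {A, B, D, E, F, G}.
{A, E, G}⁺: AEG→BDF adds B, D, F → {A, B, D, E, F, G}.
{B, E, G}⁺: BEG→ADF adds A, D, F → {A, B, D, E, F, G}.
Any other superkey contains one of these as a subset, so there are no further candidate keys.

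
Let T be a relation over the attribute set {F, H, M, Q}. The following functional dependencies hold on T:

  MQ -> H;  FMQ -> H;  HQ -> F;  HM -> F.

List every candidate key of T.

{M, Q}⁺: MQ→H adds H; HQ→F adds F → {F, H, M, Q}.
No other minimal superkey exists.

{M, Q}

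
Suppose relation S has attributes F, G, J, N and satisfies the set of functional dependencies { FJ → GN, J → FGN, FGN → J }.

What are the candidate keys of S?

{J}, {F, G, N}

{J}⁺: J→FGN adds F, G, N → {F, G, J, N}.
{F, G, N}⁺: FGN→J adds J → {F, G, J, N}. Minimal: {G, N}⁺ = {G, N}; {F, N}⁺ = {F, N}; {F, G}⁺ = {F, G} — none reach the full schema.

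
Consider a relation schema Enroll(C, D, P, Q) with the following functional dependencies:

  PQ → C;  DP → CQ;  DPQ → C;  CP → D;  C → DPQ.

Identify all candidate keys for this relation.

{C}⁺: C→DPQ adds D, P, Q → {C, D, P, Q}.
{D, P}⁺: DP→CQ adds C, Q → {C, D, P, Q}.
{P, Q}⁺: PQ→C adds C; CP→D adds D → {C, D, P, Q}.

(C); (D, P); (P, Q)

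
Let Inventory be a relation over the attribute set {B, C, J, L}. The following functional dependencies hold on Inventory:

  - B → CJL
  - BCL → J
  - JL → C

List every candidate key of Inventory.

{B}

{B}⁺: B→CJL adds C, J, L → {B, C, J, L}.
No other minimal superkey exists.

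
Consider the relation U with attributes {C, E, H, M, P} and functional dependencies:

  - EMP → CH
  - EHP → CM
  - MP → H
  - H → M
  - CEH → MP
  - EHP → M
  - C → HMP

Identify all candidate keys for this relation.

{C, E}, {E, H, P}, {E, M, P}

Attribute E never appears on the right-hand side of any dependency, so E must belong to every candidate key.
{E}⁺ = {E}, which is not all of the schema, so we must add further attributes.
{C, E}⁺: C→HMP adds H, M, P → {C, E, H, M, P}. Minimal: {E}⁺ = {E}; {C}⁺ = {C, H, M, P} — none reach the full schema.
{E, H, P}⁺: EHP→CM adds C, M → {C, E, H, M, P}. Minimal: {H, P}⁺ = {H, M, P}; {E, P}⁺ = {E, P}; {E, H}⁺ = {E, H, M} — none reach the full schema.
{E, M, P}⁺: EMP→CH adds C, H → {C, E, H, M, P}. Minimal: {M, P}⁺ = {H, M, P}; {E, P}⁺ = {E, P}; {E, M}⁺ = {E, M} — none reach the full schema.
Any other superkey contains one of these as a subset, so there are no further candidate keys.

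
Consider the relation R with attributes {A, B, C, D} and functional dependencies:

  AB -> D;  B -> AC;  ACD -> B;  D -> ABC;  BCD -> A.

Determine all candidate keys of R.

{B}; {D}

{B}⁺: B→AC adds A, C; AB→D adds D → {A, B, C, D}.
{D}⁺: D→ABC adds A, B, C → {A, B, C, D}.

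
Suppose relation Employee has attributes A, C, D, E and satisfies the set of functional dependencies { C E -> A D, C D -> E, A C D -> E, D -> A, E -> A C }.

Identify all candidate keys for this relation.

(E), (C, D)

{E}⁺: E→AC adds A, C; CE→AD adds D → {A, C, D, E}.
{C, D}⁺: CD→E adds E; D→A adds A → {A, C, D, E}. Minimal: {D}⁺ = {A, D}; {C}⁺ = {C} — none reach the full schema.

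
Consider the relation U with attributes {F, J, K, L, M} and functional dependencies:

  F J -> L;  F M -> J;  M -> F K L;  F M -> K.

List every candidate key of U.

Attribute M never appears on the right-hand side of any dependency, so M must belong to every candidate key.
{M}⁺ = {F, J, K, L, M}, which is all of the schema, so {M} is the only candidate key.

{M}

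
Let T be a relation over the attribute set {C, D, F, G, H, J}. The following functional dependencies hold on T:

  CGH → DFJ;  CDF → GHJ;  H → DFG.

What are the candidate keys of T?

{C, H}; {C, D, F}

Attribute C never appears on the right-hand side of any dependency, so C must belong to every candidate key.
{C}⁺ = {C}, which is not all of the schema, so we must add further attributes.
{C, H}⁺: H→DFG adds D, F, G; CGH→DFJ adds J → {C, D, F, G, H, J}. Minimal: {H}⁺ = {D, F, G, H}; {C}⁺ = {C} — none reach the full schema.
{C, D, F}⁺: CDF→GHJ adds G, H, J → {C, D, F, G, H, J}. Minimal: {D, F}⁺ = {D, F}; {C, F}⁺ = {C, F}; {C, D}⁺ = {C, D} — none reach the full schema.
Any other superkey contains one of these as a subset, so there are no further candidate keys.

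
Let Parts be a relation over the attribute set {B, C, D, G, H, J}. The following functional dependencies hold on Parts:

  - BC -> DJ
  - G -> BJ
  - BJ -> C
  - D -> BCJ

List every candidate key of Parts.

Attributes G, H never appear on any right-hand side, so every candidate key must contain {G, H}.
{G, H}⁺ = {B, C, D, G, H, J}, which is all of the schema, so {G, H} is the only candidate key.

(G, H)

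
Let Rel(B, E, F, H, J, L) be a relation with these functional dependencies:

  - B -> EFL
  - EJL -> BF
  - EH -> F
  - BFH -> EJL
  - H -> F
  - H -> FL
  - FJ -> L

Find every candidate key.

Attribute H never appears on the right-hand side of any dependency, so H must belong to every candidate key.
{H}⁺ = {F, H, L}, which is not all of the schema, so we must add further attributes.
{B, H}⁺: B→EFL adds E, F, L; BFH→EJL adds J → {B, E, F, H, J, L}.
{E, H, J}⁺: EH→F adds F; H→FL adds L; EJL→BF adds B → {B, E, F, H, J, L}.

{B, H}, {E, H, J}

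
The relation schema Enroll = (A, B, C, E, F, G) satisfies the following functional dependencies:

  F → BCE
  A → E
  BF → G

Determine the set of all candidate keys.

Attributes A, F never appear on any right-hand side, so every candidate key must contain {A, F}.
{A, F}⁺ = {A, B, C, E, F, G}, which is all of the schema, so {A, F} is the only candidate key.

(A, F)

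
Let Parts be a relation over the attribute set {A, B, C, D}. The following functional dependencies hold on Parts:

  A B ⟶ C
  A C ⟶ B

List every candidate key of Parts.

Attributes A, D never appear on any right-hand side, so every candidate key must contain {A, D}.
{A, D}⁺ = {A, D}, which is not all of the schema, so we must add further attributes.
{A, B, D}⁺: AB→C adds C → {A, B, C, D}.
{A, C, D}⁺: AC→B adds B → {A, B, C, D}.
Any other superkey contains one of these as a subset, so there are no further candidate keys.

{A, B, D}, {A, C, D}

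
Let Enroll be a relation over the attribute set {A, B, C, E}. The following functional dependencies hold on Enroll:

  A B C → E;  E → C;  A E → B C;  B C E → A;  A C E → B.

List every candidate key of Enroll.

{A, E}, {B, E}, {A, B, C}

{A, E}⁺: E→C adds C; AE→BC adds B → {A, B, C, E}.
{B, E}⁺: E→C adds C; BCE→A adds A → {A, B, C, E}.
{A, B, C}⁺: ABC→E adds E → {A, B, C, E}.
Any other superkey contains one of these as a subset, so there are no further candidate keys.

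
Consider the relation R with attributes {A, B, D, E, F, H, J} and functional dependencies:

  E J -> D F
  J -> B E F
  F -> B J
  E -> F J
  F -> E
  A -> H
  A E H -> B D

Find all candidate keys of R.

Attribute A never appears on the right-hand side of any dependency, so A must belong to every candidate key.
{A}⁺ = {A, H}, which is not all of the schema, so we must add further attributes.
{A, E}⁺: E→FJ adds F, J; A→H adds H; AEH→BD adds B, D → {A, B, D, E, F, H, J}.
{A, F}⁺: F→BJ adds B, J; F→E adds E; A→H adds H; AEH→BD adds D → {A, B, D, E, F, H, J}.
{A, J}⁺: J→BEF adds B, E, F; A→H adds H; AEH→BD adds D → {A, B, D, E, F, H, J}.

{A, E}, {A, F}, {A, J}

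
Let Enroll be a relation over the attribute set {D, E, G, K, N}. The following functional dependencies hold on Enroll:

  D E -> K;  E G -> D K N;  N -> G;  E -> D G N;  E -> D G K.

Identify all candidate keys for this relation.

Attribute E never appears on the right-hand side of any dependency, so E must belong to every candidate key.
{E}⁺ = {D, E, G, K, N}, which is all of the schema, so {E} is the only candidate key.

{E}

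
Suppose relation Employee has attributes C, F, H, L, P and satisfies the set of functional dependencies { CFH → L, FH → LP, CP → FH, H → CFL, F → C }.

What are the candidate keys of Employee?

(H), (C, P), (F, P)

{H}⁺: H→CFL adds C, F, L; FH→LP adds P → {C, F, H, L, P}.
{C, P}⁺: CP→FH adds F, H; H→CFL adds L → {C, F, H, L, P}. Minimal: {P}⁺ = {P}; {C}⁺ = {C} — none reach the full schema.
{F, P}⁺: F→C adds C; CP→FH adds H; H→CFL adds L → {C, F, H, L, P}. Minimal: {P}⁺ = {P}; {F}⁺ = {C, F} — none reach the full schema.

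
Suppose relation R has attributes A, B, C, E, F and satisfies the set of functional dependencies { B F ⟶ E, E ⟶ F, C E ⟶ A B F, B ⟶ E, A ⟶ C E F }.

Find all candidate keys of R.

(A), (B, C), (C, E)

{A}⁺: A→CEF adds C, E, F; CE→ABF adds B → {A, B, C, E, F}.
{B, C}⁺: B→E adds E; E→F adds F; CE→ABF adds A → {A, B, C, E, F}. Minimal: {C}⁺ = {C}; {B}⁺ = {B, E, F} — none reach the full schema.
{C, E}⁺: E→F adds F; CE→ABF adds A, B → {A, B, C, E, F}. Minimal: {E}⁺ = {E, F}; {C}⁺ = {C} — none reach the full schema.
Any other superkey contains one of these as a subset, so there are no further candidate keys.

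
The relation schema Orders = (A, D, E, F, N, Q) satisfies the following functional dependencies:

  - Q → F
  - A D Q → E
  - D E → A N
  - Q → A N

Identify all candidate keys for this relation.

{D, Q}

Attributes D, Q never appear on any right-hand side, so every candidate key must contain {D, Q}.
{D, Q}⁺ = {A, D, E, F, N, Q}, which is all of the schema, so {D, Q} is the only candidate key.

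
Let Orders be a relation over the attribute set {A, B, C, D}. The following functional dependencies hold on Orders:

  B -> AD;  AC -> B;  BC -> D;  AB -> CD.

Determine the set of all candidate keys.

{B}⁺: B→AD adds A, D; AB→CD adds C → {A, B, C, D}.
{A, C}⁺: AC→B adds B; BC→D adds D → {A, B, C, D}. Minimal: {C}⁺ = {C}; {A}⁺ = {A} — none reach the full schema.
Any other superkey contains one of these as a subset, so there are no further candidate keys.

{B}; {A, C}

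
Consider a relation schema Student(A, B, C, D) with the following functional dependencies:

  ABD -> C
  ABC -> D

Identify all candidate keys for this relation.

Attributes A, B never appear on any right-hand side, so every candidate key must contain {A, B}.
{A, B}⁺ = {A, B}, which is not all of the schema, so we must add further attributes.
{A, B, C}⁺: ABC→D adds D → {A, B, C, D}.
{A, B, D}⁺: ABD→C adds C → {A, B, C, D}.
Any other superkey contains one of these as a subset, so there are no further candidate keys.

{A, B, C}, {A, B, D}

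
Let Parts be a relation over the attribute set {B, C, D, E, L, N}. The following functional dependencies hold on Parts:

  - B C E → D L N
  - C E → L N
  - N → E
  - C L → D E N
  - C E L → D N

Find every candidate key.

Attributes B, C never appear on any right-hand side, so every candidate key must contain {B, C}.
{B, C}⁺ = {B, C}, which is not all of the schema, so we must add further attributes.
{B, C, E}⁺: BCE→DLN adds D, L, N → {B, C, D, E, L, N}. Minimal: {C, E}⁺ = {C, D, E, L, N}; {B, E}⁺ = {B, E}; {B, C}⁺ = {B, C} — none reach the full schema.
{B, C, L}⁺: CL→DEN adds D, E, N → {B, C, D, E, L, N}. Minimal: {C, L}⁺ = {C, D, E, L, N}; {B, L}⁺ = {B, L}; {B, C}⁺ = {B, C} — none reach the full schema.
{B, C, N}⁺: N→E adds E; BCE→DLN adds D, L → {B, C, D, E, L, N}. Minimal: {C, N}⁺ = {C, D, E, L, N}; {B, N}⁺ = {B, E, N}; {B, C}⁺ = {B, C} — none reach the full schema.
Any other superkey contains one of these as a subset, so there are no further candidate keys.

{B, C, E}, {B, C, L}, {B, C, N}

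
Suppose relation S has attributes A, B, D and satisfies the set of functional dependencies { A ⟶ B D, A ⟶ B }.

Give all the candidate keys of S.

Attribute A never appears on the right-hand side of any dependency, so A must belong to every candidate key.
{A}⁺ = {A, B, D}, which is all of the schema, so {A} is the only candidate key.

{A}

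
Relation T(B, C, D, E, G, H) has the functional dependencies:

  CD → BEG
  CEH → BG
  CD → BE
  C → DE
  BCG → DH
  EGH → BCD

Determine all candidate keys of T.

{C}, {E, G, H}

{C}⁺: C→DE adds D, E; CD→BEG adds B, G; BCG→DH adds H → {B, C, D, E, G, H}.
{E, G, H}⁺: EGH→BCD adds B, C, D → {B, C, D, E, G, H}. Minimal: {G, H}⁺ = {G, H}; {E, H}⁺ = {E, H}; {E, G}⁺ = {E, G} — none reach the full schema.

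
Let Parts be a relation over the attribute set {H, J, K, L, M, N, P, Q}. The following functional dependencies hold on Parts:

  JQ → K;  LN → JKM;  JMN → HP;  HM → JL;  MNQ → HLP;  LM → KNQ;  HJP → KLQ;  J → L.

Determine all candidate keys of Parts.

{H, M}⁺: HM→JL adds J, L; LM→KNQ adds K, N, Q; JMN→HP adds P → {H, J, K, L, M, N, P, Q}. Minimal: {M}⁺ = {M}; {H}⁺ = {H} — none reach the full schema.
{J, M}⁺: J→L adds L; LM→KNQ adds K, N, Q; JMN→HP adds H, P → {H, J, K, L, M, N, P, Q}. Minimal: {M}⁺ = {M}; {J}⁺ = {J, L} — none reach the full schema.
{J, N}⁺: J→L adds L; LN→JKM adds K, M; JMN→HP adds H, P; LM→KNQ adds Q → {H, J, K, L, M, N, P, Q}. Minimal: {N}⁺ = {N}; {J}⁺ = {J, L} — none reach the full schema.
{L, M}⁺: LM→KNQ adds K, N, Q; LN→JKM adds J; JMN→HP adds H, P → {H, J, K, L, M, N, P, Q}. Minimal: {M}⁺ = {M}; {L}⁺ = {L} — none reach the full schema.
{L, N}⁺: LN→JKM adds J, K, M; JMN→HP adds H, P; LM→KNQ adds Q → {H, J, K, L, M, N, P, Q}. Minimal: {N}⁺ = {N}; {L}⁺ = {L} — none reach the full schema.
{M, N, Q}⁺: MNQ→HLP adds H, L, P; LM→KNQ adds K; LN→JKM adds J → {H, J, K, L, M, N, P, Q}. Minimal: {N, Q}⁺ = {N, Q}; {M, Q}⁺ = {M, Q}; {M, N}⁺ = {M, N} — none reach the full schema.
Any other superkey contains one of these as a subset, so there are no further candidate keys.

{H, M}; {J, M}; {J, N}; {L, M}; {L, N}; {M, N, Q}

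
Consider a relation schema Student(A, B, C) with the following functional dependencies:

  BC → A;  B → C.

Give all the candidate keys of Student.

B

Attribute B never appears on the right-hand side of any dependency, so B must belong to every candidate key.
{B}⁺ = {A, B, C}, which is all of the schema, so {B} is the only candidate key.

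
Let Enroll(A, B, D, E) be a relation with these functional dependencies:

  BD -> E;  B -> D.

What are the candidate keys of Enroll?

{A, B}

Attributes A, B never appear on any right-hand side, so every candidate key must contain {A, B}.
{A, B}⁺ = {A, B, D, E}, which is all of the schema, so {A, B} is the only candidate key.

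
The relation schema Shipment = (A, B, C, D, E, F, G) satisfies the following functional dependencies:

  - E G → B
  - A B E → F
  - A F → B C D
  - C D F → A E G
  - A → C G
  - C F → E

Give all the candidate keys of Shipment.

(A, E), (A, F), (C, D, F)

{A, E}⁺: A→CG adds C, G; EG→B adds B; ABE→F adds F; AF→BCD adds D → {A, B, C, D, E, F, G}. Minimal: {E}⁺ = {E}; {A}⁺ = {A, C, G} — none reach the full schema.
{A, F}⁺: AF→BCD adds B, C, D; CDF→AEG adds E, G → {A, B, C, D, E, F, G}. Minimal: {F}⁺ = {F}; {A}⁺ = {A, C, G} — none reach the full schema.
{C, D, F}⁺: CDF→AEG adds A, E, G; EG→B adds B → {A, B, C, D, E, F, G}. Minimal: {D, F}⁺ = {D, F}; {C, F}⁺ = {C, E, F}; {C, D}⁺ = {C, D} — none reach the full schema.
Any other superkey contains one of these as a subset, so there are no further candidate keys.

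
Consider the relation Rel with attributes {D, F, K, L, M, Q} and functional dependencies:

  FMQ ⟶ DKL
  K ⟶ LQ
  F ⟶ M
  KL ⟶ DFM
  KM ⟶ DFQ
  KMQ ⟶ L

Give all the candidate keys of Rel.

{K}⁺: K→LQ adds L, Q; KL→DFM adds D, F, M → {D, F, K, L, M, Q}.
{F, Q}⁺: F→M adds M; FMQ→DKL adds D, K, L → {D, F, K, L, M, Q}.
Any other superkey contains one of these as a subset, so there are no further candidate keys.

(K); (F, Q)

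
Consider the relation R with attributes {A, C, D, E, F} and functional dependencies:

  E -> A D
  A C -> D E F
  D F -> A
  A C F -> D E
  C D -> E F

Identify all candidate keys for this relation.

Attribute C never appears on the right-hand side of any dependency, so C must belong to every candidate key.
{C}⁺ = {C}, which is not all of the schema, so we must add further attributes.
{A, C}⁺: AC→DEF adds D, E, F → {A, C, D, E, F}. Minimal: {C}⁺ = {C}; {A}⁺ = {A} — none reach the full schema.
{C, D}⁺: CD→EF adds E, F; E→AD adds A → {A, C, D, E, F}. Minimal: {D}⁺ = {D}; {C}⁺ = {C} — none reach the full schema.
{C, E}⁺: E→AD adds A, D; AC→DEF adds F → {A, C, D, E, F}. Minimal: {E}⁺ = {A, D, E}; {C}⁺ = {C} — none reach the full schema.

(A, C), (C, D), (C, E)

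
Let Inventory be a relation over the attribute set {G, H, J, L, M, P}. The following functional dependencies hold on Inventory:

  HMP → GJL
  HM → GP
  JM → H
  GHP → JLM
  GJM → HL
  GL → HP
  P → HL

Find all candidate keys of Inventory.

{G, L}, {G, P}, {H, M}, {J, M}, {M, P}

{G, L}⁺: GL→HP adds H, P; GHP→JLM adds J, M → {G, H, J, L, M, P}.
{G, P}⁺: P→HL adds H, L; GHP→JLM adds J, M → {G, H, J, L, M, P}.
{H, M}⁺: HM→GP adds G, P; GHP→JLM adds J, L → {G, H, J, L, M, P}.
{J, M}⁺: JM→H adds H; HM→GP adds G, P; GHP→JLM adds L → {G, H, J, L, M, P}.
{M, P}⁺: P→HL adds H, L; HMP→GJL adds G, J → {G, H, J, L, M, P}.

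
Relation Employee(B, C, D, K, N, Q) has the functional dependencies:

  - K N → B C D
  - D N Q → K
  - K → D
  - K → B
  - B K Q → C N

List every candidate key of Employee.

{K, Q}; {D, N, Q}

Attribute Q never appears on the right-hand side of any dependency, so Q must belong to every candidate key.
{Q}⁺ = {Q}, which is not all of the schema, so we must add further attributes.
{K, Q}⁺: K→D adds D; K→B adds B; BKQ→CN adds C, N → {B, C, D, K, N, Q}. Minimal: {Q}⁺ = {Q}; {K}⁺ = {B, D, K} — none reach the full schema.
{D, N, Q}⁺: DNQ→K adds K; K→B adds B; BKQ→CN adds C → {B, C, D, K, N, Q}. Minimal: {N, Q}⁺ = {N, Q}; {D, Q}⁺ = {D, Q}; {D, N}⁺ = {D, N} — none reach the full schema.
Any other superkey contains one of these as a subset, so there are no further candidate keys.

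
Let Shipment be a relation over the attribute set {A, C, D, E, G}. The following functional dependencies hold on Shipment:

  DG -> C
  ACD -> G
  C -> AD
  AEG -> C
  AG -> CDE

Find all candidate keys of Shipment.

(C), (A, G), (D, G)

{C}⁺: C→AD adds A, D; ACD→G adds G; AG→CDE adds E → {A, C, D, E, G}.
{A, G}⁺: AG→CDE adds C, D, E → {A, C, D, E, G}. Minimal: {G}⁺ = {G}; {A}⁺ = {A} — none reach the full schema.
{D, G}⁺: DG→C adds C; C→AD adds A; AG→CDE adds E → {A, C, D, E, G}. Minimal: {G}⁺ = {G}; {D}⁺ = {D} — none reach the full schema.
Any other superkey contains one of these as a subset, so there are no further candidate keys.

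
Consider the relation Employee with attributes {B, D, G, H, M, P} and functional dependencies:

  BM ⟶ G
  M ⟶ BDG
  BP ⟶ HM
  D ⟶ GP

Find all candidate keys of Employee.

{M}, {B, D}, {B, P}

{M}⁺: M→BDG adds B, D, G; D→GP adds P; BP→HM adds H → {B, D, G, H, M, P}.
{B, D}⁺: D→GP adds G, P; BP→HM adds H, M → {B, D, G, H, M, P}. Minimal: {D}⁺ = {D, G, P}; {B}⁺ = {B} — none reach the full schema.
{B, P}⁺: BP→HM adds H, M; BM→G adds G; M→BDG adds D → {B, D, G, H, M, P}. Minimal: {P}⁺ = {P}; {B}⁺ = {B} — none reach the full schema.
Any other superkey contains one of these as a subset, so there are no further candidate keys.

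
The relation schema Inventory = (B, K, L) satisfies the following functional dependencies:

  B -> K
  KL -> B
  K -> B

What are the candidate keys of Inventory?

{B, L}; {K, L}

Attribute L never appears on the right-hand side of any dependency, so L must belong to every candidate key.
{L}⁺ = {L}, which is not all of the schema, so we must add further attributes.
{B, L}⁺: B→K adds K → {B, K, L}. Minimal: {L}⁺ = {L}; {B}⁺ = {B, K} — none reach the full schema.
{K, L}⁺: KL→B adds B → {B, K, L}. Minimal: {L}⁺ = {L}; {K}⁺ = {B, K} — none reach the full schema.
Any other superkey contains one of these as a subset, so there are no further candidate keys.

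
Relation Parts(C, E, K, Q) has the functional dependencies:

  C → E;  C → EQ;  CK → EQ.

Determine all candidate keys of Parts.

Attributes C, K never appear on any right-hand side, so every candidate key must contain {C, K}.
{C, K}⁺ = {C, E, K, Q}, which is all of the schema, so {C, K} is the only candidate key.

(C, K)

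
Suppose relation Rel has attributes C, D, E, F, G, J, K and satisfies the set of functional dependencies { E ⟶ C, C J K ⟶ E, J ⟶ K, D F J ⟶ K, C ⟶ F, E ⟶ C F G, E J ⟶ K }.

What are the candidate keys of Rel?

Attributes D, J never appear on any right-hand side, so every candidate key must contain {D, J}.
{D, J}⁺ = {D, J, K}, which is not all of the schema, so we must add further attributes.
{C, D, J}⁺: J→K adds K; C→F adds F; CJK→E adds E; E→CFG adds G → {C, D, E, F, G, J, K}.
{D, E, J}⁺: E→C adds C; J→K adds K; C→F adds F; E→CFG adds G → {C, D, E, F, G, J, K}.
Any other superkey contains one of these as a subset, so there are no further candidate keys.

CDJ; DEJ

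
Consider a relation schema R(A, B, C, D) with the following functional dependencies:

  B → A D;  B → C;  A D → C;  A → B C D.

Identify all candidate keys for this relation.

{A}⁺: A→BCD adds B, C, D → {A, B, C, D}.
{B}⁺: B→AD adds A, D; B→C adds C → {A, B, C, D}.
Any other superkey contains one of these as a subset, so there are no further candidate keys.

A; B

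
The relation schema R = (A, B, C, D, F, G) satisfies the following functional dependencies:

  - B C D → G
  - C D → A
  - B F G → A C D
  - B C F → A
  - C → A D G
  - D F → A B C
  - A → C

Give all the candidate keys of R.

Attribute F never appears on the right-hand side of any dependency, so F must belong to every candidate key.
{F}⁺ = {F}, which is not all of the schema, so we must add further attributes.
{A, F}⁺: A→C adds C; C→ADG adds D, G; DF→ABC adds B → {A, B, C, D, F, G}. Minimal: {F}⁺ = {F}; {A}⁺ = {A, C, D, G} — none reach the full schema.
{C, F}⁺: C→ADG adds A, D, G; DF→ABC adds B → {A, B, C, D, F, G}. Minimal: {F}⁺ = {F}; {C}⁺ = {A, C, D, G} — none reach the full schema.
{D, F}⁺: DF→ABC adds A, B, C; BCD→G adds G → {A, B, C, D, F, G}. Minimal: {F}⁺ = {F}; {D}⁺ = {D} — none reach the full schema.
{B, F, G}⁺: BFG→ACD adds A, C, D → {A, B, C, D, F, G}. Minimal: {F, G}⁺ = {F, G}; {B, G}⁺ = {B, G}; {B, F}⁺ = {B, F} — none reach the full schema.
Any other superkey contains one of these as a subset, so there are no further candidate keys.

{A, F}, {C, F}, {D, F}, {B, F, G}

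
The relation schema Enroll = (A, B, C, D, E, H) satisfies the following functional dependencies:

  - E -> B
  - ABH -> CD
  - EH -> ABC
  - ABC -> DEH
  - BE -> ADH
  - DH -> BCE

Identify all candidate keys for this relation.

{E}⁺: E→B adds B; BE→ADH adds A, D, H; DH→BCE adds C → {A, B, C, D, E, H}.
{D, H}⁺: DH→BCE adds B, C, E; EH→ABC adds A → {A, B, C, D, E, H}. Minimal: {H}⁺ = {H}; {D}⁺ = {D} — none reach the full schema.
{A, B, C}⁺: ABC→DEH adds D, E, H → {A, B, C, D, E, H}. Minimal: {B, C}⁺ = {B, C}; {A, C}⁺ = {A, C}; {A, B}⁺ = {A, B} — none reach the full schema.
{A, B, H}⁺: ABH→CD adds C, D; ABC→DEH adds E → {A, B, C, D, E, H}. Minimal: {B, H}⁺ = {B, H}; {A, H}⁺ = {A, H}; {A, B}⁺ = {A, B} — none reach the full schema.
Any other superkey contains one of these as a subset, so there are no further candidate keys.

(E), (D, H), (A, B, C), (A, B, H)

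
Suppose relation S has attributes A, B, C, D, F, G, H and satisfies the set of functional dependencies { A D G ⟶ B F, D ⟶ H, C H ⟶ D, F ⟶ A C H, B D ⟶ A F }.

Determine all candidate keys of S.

Attribute G never appears on the right-hand side of any dependency, so G must belong to every candidate key.
{G}⁺ = {G}, which is not all of the schema, so we must add further attributes.
{F, G}⁺: F→ACH adds A, C, H; CH→D adds D; ADG→BF adds B → {A, B, C, D, F, G, H}. Minimal: {G}⁺ = {G}; {F}⁺ = {A, C, D, F, H} — none reach the full schema.
{A, D, G}⁺: ADG→BF adds B, F; D→H adds H; F→ACH adds C → {A, B, C, D, F, G, H}. Minimal: {D, G}⁺ = {D, G, H}; {A, G}⁺ = {A, G}; {A, D}⁺ = {A, D, H} — none reach the full schema.
{B, D, G}⁺: D→H adds H; BD→AF adds A, F; F→ACH adds C → {A, B, C, D, F, G, H}. Minimal: {D, G}⁺ = {D, G, H}; {B, G}⁺ = {B, G}; {B, D}⁺ = {A, B, C, D, F, H} — none reach the full schema.
{A, C, G, H}⁺: CH→D adds D; ADG→BF adds B, F → {A, B, C, D, F, G, H}. Minimal: {C, G, H}⁺ = {C, D, G, H}; {A, G, H}⁺ = {A, G, H}; {A, C, H}⁺ = {A, C, D, H}; … — none reach the full schema.
{B, C, G, H}⁺: CH→D adds D; BD→AF adds A, F → {A, B, C, D, F, G, H}. Minimal: {C, G, H}⁺ = {C, D, G, H}; {B, G, H}⁺ = {B, G, H}; {B, C, H}⁺ = {A, B, C, D, F, H}; … — none reach the full schema.

(F, G), (A, D, G), (B, D, G), (A, C, G, H), (B, C, G, H)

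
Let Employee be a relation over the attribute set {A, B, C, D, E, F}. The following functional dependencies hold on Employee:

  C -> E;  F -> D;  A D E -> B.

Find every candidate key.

Attributes A, C, F never appear on any right-hand side, so every candidate key must contain {A, C, F}.
{A, C, F}⁺ = {A, B, C, D, E, F}, which is all of the schema, so {A, C, F} is the only candidate key.

ACF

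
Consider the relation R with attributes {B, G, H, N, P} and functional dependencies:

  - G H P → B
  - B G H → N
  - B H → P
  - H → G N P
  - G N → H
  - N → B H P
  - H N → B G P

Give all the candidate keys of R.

{H}⁺: H→GNP adds G, N, P; N→BHP adds B → {B, G, H, N, P}.
{N}⁺: N→BHP adds B, H, P; HN→BGP adds G → {B, G, H, N, P}.

{H}, {N}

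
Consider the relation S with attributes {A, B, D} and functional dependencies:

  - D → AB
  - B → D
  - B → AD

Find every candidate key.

B; D

{B}⁺: B→D adds D; B→AD adds A → {A, B, D}.
{D}⁺: D→AB adds A, B → {A, B, D}.
Any other superkey contains one of these as a subset, so there are no further candidate keys.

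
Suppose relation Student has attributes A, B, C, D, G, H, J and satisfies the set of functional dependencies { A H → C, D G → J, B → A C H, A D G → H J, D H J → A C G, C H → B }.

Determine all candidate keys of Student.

Attribute D never appears on the right-hand side of any dependency, so D must belong to every candidate key.
{D}⁺ = {D}, which is not all of the schema, so we must add further attributes.
{A, D, G}⁺: DG→J adds J; ADG→HJ adds H; DHJ→ACG adds C; CH→B adds B → {A, B, C, D, G, H, J}. Minimal: {D, G}⁺ = {D, G, J}; {A, G}⁺ = {A, G}; {A, D}⁺ = {A, D} — none reach the full schema.
{B, D, G}⁺: DG→J adds J; B→ACH adds A, C, H → {A, B, C, D, G, H, J}. Minimal: {D, G}⁺ = {D, G, J}; {B, G}⁺ = {A, B, C, G, H}; {B, D}⁺ = {A, B, C, D, H} — none reach the full schema.
{B, D, J}⁺: B→ACH adds A, C, H; DHJ→ACG adds G → {A, B, C, D, G, H, J}. Minimal: {D, J}⁺ = {D, J}; {B, J}⁺ = {A, B, C, H, J}; {B, D}⁺ = {A, B, C, D, H} — none reach the full schema.
{D, G, H}⁺: DG→J adds J; DHJ→ACG adds A, C; CH→B adds B → {A, B, C, D, G, H, J}. Minimal: {G, H}⁺ = {G, H}; {D, H}⁺ = {D, H}; {D, G}⁺ = {D, G, J} — none reach the full schema.
{D, H, J}⁺: DHJ→ACG adds A, C, G; CH→B adds B → {A, B, C, D, G, H, J}. Minimal: {H, J}⁺ = {H, J}; {D, J}⁺ = {D, J}; {D, H}⁺ = {D, H} — none reach the full schema.

(A, D, G); (B, D, G); (B, D, J); (D, G, H); (D, H, J)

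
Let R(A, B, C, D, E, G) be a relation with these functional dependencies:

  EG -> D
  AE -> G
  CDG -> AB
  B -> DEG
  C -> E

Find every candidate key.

{A, C}, {B, C}, {C, G}

Attribute C never appears on the right-hand side of any dependency, so C must belong to every candidate key.
{C}⁺ = {C, E}, which is not all of the schema, so we must add further attributes.
{A, C}⁺: C→E adds E; AE→G adds G; EG→D adds D; CDG→AB adds B → {A, B, C, D, E, G}.
{B, C}⁺: B→DEG adds D, E, G; CDG→AB adds A → {A, B, C, D, E, G}.
{C, G}⁺: C→E adds E; EG→D adds D; CDG→AB adds A, B → {A, B, C, D, E, G}.
Any other superkey contains one of these as a subset, so there are no further candidate keys.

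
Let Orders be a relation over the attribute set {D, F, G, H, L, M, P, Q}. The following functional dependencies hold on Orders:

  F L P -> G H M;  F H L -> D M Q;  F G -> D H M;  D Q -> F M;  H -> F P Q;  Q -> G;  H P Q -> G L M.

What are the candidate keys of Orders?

{H}, {D, Q}, {F, G}, {F, Q}, {F, L, P}

{H}⁺: H→FPQ adds F, P, Q; Q→G adds G; HPQ→GLM adds L, M; FHL→DMQ adds D → {D, F, G, H, L, M, P, Q}.
{D, Q}⁺: DQ→FM adds F, M; Q→G adds G; FG→DHM adds H; H→FPQ adds P; HPQ→GLM adds L → {D, F, G, H, L, M, P, Q}.
{F, G}⁺: FG→DHM adds D, H, M; H→FPQ adds P, Q; HPQ→GLM adds L → {D, F, G, H, L, M, P, Q}.
{F, Q}⁺: Q→G adds G; FG→DHM adds D, H, M; H→FPQ adds P; HPQ→GLM adds L → {D, F, G, H, L, M, P, Q}.
{F, L, P}⁺: FLP→GHM adds G, H, M; FHL→DMQ adds D, Q → {D, F, G, H, L, M, P, Q}.
Any other superkey contains one of these as a subset, so there are no further candidate keys.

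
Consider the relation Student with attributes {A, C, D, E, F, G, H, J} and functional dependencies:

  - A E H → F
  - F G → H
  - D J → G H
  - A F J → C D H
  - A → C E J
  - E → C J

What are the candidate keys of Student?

Attribute A never appears on the right-hand side of any dependency, so A must belong to every candidate key.
{A}⁺ = {A, C, E, J}, which is not all of the schema, so we must add further attributes.
{A, D}⁺: A→CEJ adds C, E, J; DJ→GH adds G, H; AEH→F adds F → {A, C, D, E, F, G, H, J}. Minimal: {D}⁺ = {D}; {A}⁺ = {A, C, E, J} — none reach the full schema.
{A, F}⁺: A→CEJ adds C, E, J; AFJ→CDH adds D, H; DJ→GH adds G → {A, C, D, E, F, G, H, J}. Minimal: {F}⁺ = {F}; {A}⁺ = {A, C, E, J} — none reach the full schema.
{A, H}⁺: A→CEJ adds C, E, J; AEH→F adds F; AFJ→CDH adds D; DJ→GH adds G → {A, C, D, E, F, G, H, J}. Minimal: {H}⁺ = {H}; {A}⁺ = {A, C, E, J} — none reach the full schema.

{A, D}, {A, F}, {A, H}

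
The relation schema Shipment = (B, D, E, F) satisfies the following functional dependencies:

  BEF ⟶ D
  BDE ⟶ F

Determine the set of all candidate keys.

{B, D, E}; {B, E, F}

{B, D, E}⁺: BDE→F adds F → {B, D, E, F}. Minimal: {D, E}⁺ = {D, E}; {B, E}⁺ = {B, E}; {B, D}⁺ = {B, D} — none reach the full schema.
{B, E, F}⁺: BEF→D adds D → {B, D, E, F}. Minimal: {E, F}⁺ = {E, F}; {B, F}⁺ = {B, F}; {B, E}⁺ = {B, E} — none reach the full schema.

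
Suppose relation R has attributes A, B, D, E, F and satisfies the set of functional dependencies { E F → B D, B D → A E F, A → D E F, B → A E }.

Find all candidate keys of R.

{A}; {B}; {E, F}

{A}⁺: A→DEF adds D, E, F; EF→BD adds B → {A, B, D, E, F}.
{B}⁺: B→AE adds A, E; A→DEF adds D, F → {A, B, D, E, F}.
{E, F}⁺: EF→BD adds B, D; BD→AEF adds A → {A, B, D, E, F}. Minimal: {F}⁺ = {F}; {E}⁺ = {E} — none reach the full schema.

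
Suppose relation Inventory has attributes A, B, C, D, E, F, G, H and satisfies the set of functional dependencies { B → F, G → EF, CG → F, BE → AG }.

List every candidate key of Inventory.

{B, C, D, E, H}, {B, C, D, G, H}

Attributes B, C, D, H never appear on any right-hand side, so every candidate key must contain {B, C, D, H}.
{B, C, D, H}⁺ = {B, C, D, F, H}, which is not all of the schema, so we must add further attributes.
{B, C, D, E, H}⁺: B→F adds F; BE→AG adds A, G → {A, B, C, D, E, F, G, H}. Minimal: {C, D, E, H}⁺ = {C, D, E, H}; {B, D, E, H}⁺ = {A, B, D, E, F, G, H}; {B, C, E, H}⁺ = {A, B, C, E, F, G, H}; … — none reach the full schema.
{B, C, D, G, H}⁺: B→F adds F; G→EF adds E; BE→AG adds A → {A, B, C, D, E, F, G, H}. Minimal: {C, D, G, H}⁺ = {C, D, E, F, G, H}; {B, D, G, H}⁺ = {A, B, D, E, F, G, H}; {B, C, G, H}⁺ = {A, B, C, E, F, G, H}; … — none reach the full schema.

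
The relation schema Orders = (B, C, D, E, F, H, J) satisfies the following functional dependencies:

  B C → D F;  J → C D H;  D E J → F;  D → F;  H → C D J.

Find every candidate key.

{B, E, H}; {B, E, J}

Attributes B, E never appear on any right-hand side, so every candidate key must contain {B, E}.
{B, E}⁺ = {B, E}, which is not all of the schema, so we must add further attributes.
{B, E, H}⁺: H→CDJ adds C, D, J; BC→DF adds F → {B, C, D, E, F, H, J}. Minimal: {E, H}⁺ = {C, D, E, F, H, J}; {B, H}⁺ = {B, C, D, F, H, J}; {B, E}⁺ = {B, E} — none reach the full schema.
{B, E, J}⁺: J→CDH adds C, D, H; DEJ→F adds F → {B, C, D, E, F, H, J}. Minimal: {E, J}⁺ = {C, D, E, F, H, J}; {B, J}⁺ = {B, C, D, F, H, J}; {B, E}⁺ = {B, E} — none reach the full schema.
Any other superkey contains one of these as a subset, so there are no further candidate keys.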